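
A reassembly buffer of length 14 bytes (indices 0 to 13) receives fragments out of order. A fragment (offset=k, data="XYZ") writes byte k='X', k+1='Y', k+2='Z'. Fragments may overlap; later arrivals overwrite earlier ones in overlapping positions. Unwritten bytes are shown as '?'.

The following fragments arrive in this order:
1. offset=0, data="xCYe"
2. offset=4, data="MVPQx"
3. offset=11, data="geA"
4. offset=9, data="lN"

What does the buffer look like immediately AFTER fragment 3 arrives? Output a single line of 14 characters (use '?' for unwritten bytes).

Answer: xCYeMVPQx??geA

Derivation:
Fragment 1: offset=0 data="xCYe" -> buffer=xCYe??????????
Fragment 2: offset=4 data="MVPQx" -> buffer=xCYeMVPQx?????
Fragment 3: offset=11 data="geA" -> buffer=xCYeMVPQx??geA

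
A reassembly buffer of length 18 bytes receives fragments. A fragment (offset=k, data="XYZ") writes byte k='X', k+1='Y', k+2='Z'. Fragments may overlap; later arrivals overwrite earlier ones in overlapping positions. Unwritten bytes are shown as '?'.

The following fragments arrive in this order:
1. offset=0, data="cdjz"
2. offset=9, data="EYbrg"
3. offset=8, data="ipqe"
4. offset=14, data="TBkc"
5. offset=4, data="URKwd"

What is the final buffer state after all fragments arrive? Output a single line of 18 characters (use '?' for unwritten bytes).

Answer: cdjzURKwdpqergTBkc

Derivation:
Fragment 1: offset=0 data="cdjz" -> buffer=cdjz??????????????
Fragment 2: offset=9 data="EYbrg" -> buffer=cdjz?????EYbrg????
Fragment 3: offset=8 data="ipqe" -> buffer=cdjz????ipqerg????
Fragment 4: offset=14 data="TBkc" -> buffer=cdjz????ipqergTBkc
Fragment 5: offset=4 data="URKwd" -> buffer=cdjzURKwdpqergTBkc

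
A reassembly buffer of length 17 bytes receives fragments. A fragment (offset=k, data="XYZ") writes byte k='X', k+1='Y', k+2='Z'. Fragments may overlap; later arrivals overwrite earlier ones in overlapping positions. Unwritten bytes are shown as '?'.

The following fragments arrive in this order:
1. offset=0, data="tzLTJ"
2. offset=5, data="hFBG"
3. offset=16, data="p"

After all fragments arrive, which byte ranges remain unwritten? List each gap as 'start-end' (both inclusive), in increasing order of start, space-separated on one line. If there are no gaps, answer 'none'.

Fragment 1: offset=0 len=5
Fragment 2: offset=5 len=4
Fragment 3: offset=16 len=1
Gaps: 9-15

Answer: 9-15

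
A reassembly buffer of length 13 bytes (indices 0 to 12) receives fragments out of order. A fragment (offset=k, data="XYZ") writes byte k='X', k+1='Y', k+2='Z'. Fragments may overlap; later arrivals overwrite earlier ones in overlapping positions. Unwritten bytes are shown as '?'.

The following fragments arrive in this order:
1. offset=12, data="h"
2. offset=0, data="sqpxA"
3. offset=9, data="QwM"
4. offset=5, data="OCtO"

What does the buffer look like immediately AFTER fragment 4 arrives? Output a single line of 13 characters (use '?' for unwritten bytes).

Answer: sqpxAOCtOQwMh

Derivation:
Fragment 1: offset=12 data="h" -> buffer=????????????h
Fragment 2: offset=0 data="sqpxA" -> buffer=sqpxA???????h
Fragment 3: offset=9 data="QwM" -> buffer=sqpxA????QwMh
Fragment 4: offset=5 data="OCtO" -> buffer=sqpxAOCtOQwMh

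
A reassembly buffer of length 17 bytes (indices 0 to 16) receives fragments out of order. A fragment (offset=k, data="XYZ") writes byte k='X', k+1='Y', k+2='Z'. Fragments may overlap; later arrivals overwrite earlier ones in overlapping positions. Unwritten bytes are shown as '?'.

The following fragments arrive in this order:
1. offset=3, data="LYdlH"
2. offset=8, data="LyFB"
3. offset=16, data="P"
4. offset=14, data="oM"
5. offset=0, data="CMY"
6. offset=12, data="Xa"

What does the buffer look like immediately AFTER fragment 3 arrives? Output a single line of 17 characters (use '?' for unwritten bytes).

Fragment 1: offset=3 data="LYdlH" -> buffer=???LYdlH?????????
Fragment 2: offset=8 data="LyFB" -> buffer=???LYdlHLyFB?????
Fragment 3: offset=16 data="P" -> buffer=???LYdlHLyFB????P

Answer: ???LYdlHLyFB????P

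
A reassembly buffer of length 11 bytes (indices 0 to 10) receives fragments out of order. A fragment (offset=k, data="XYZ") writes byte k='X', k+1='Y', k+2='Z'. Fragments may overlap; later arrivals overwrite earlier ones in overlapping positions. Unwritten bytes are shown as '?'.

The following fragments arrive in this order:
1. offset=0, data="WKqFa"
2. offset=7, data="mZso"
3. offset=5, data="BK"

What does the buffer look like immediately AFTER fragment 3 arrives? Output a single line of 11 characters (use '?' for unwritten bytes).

Answer: WKqFaBKmZso

Derivation:
Fragment 1: offset=0 data="WKqFa" -> buffer=WKqFa??????
Fragment 2: offset=7 data="mZso" -> buffer=WKqFa??mZso
Fragment 3: offset=5 data="BK" -> buffer=WKqFaBKmZso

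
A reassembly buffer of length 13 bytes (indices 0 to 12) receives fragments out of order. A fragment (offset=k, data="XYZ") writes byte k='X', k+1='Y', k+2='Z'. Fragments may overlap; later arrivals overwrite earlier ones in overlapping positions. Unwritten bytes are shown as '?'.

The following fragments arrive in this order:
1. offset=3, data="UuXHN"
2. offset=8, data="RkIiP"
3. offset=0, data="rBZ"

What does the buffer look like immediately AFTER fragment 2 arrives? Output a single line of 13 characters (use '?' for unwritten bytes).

Fragment 1: offset=3 data="UuXHN" -> buffer=???UuXHN?????
Fragment 2: offset=8 data="RkIiP" -> buffer=???UuXHNRkIiP

Answer: ???UuXHNRkIiP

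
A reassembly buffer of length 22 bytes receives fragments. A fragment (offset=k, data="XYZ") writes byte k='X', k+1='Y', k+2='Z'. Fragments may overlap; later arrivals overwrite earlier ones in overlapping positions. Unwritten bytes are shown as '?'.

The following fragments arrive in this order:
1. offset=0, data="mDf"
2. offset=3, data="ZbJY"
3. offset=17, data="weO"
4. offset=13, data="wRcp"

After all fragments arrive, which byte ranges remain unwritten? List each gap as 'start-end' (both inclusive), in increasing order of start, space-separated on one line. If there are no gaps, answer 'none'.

Answer: 7-12 20-21

Derivation:
Fragment 1: offset=0 len=3
Fragment 2: offset=3 len=4
Fragment 3: offset=17 len=3
Fragment 4: offset=13 len=4
Gaps: 7-12 20-21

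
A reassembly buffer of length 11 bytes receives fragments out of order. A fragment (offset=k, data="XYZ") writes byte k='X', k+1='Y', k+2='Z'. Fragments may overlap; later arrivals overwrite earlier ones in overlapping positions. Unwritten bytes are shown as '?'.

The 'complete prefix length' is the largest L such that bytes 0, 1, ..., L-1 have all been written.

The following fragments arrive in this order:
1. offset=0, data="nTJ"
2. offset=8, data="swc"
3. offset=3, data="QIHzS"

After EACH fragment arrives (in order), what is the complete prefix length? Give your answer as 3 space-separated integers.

Answer: 3 3 11

Derivation:
Fragment 1: offset=0 data="nTJ" -> buffer=nTJ???????? -> prefix_len=3
Fragment 2: offset=8 data="swc" -> buffer=nTJ?????swc -> prefix_len=3
Fragment 3: offset=3 data="QIHzS" -> buffer=nTJQIHzSswc -> prefix_len=11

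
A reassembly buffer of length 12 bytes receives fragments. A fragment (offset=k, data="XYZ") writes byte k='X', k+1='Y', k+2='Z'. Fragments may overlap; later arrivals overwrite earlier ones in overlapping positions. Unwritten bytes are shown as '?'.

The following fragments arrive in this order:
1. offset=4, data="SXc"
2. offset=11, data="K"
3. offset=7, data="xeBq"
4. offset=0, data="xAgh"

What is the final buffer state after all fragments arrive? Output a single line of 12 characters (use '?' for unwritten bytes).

Answer: xAghSXcxeBqK

Derivation:
Fragment 1: offset=4 data="SXc" -> buffer=????SXc?????
Fragment 2: offset=11 data="K" -> buffer=????SXc????K
Fragment 3: offset=7 data="xeBq" -> buffer=????SXcxeBqK
Fragment 4: offset=0 data="xAgh" -> buffer=xAghSXcxeBqK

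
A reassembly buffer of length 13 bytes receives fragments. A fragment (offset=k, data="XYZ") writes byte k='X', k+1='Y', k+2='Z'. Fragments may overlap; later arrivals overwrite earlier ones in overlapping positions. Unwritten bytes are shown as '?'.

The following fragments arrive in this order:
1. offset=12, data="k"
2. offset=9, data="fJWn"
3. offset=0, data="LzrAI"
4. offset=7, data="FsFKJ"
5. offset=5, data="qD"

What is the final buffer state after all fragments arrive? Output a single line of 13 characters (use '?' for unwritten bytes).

Fragment 1: offset=12 data="k" -> buffer=????????????k
Fragment 2: offset=9 data="fJWn" -> buffer=?????????fJWn
Fragment 3: offset=0 data="LzrAI" -> buffer=LzrAI????fJWn
Fragment 4: offset=7 data="FsFKJ" -> buffer=LzrAI??FsFKJn
Fragment 5: offset=5 data="qD" -> buffer=LzrAIqDFsFKJn

Answer: LzrAIqDFsFKJn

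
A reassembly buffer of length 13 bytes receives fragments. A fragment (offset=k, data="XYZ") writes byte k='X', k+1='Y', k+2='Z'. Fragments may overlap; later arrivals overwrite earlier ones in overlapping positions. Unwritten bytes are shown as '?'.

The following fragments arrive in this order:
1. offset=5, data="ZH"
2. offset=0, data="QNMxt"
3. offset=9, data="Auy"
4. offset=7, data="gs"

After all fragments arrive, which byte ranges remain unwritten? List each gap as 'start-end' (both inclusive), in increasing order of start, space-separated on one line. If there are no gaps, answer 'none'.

Answer: 12-12

Derivation:
Fragment 1: offset=5 len=2
Fragment 2: offset=0 len=5
Fragment 3: offset=9 len=3
Fragment 4: offset=7 len=2
Gaps: 12-12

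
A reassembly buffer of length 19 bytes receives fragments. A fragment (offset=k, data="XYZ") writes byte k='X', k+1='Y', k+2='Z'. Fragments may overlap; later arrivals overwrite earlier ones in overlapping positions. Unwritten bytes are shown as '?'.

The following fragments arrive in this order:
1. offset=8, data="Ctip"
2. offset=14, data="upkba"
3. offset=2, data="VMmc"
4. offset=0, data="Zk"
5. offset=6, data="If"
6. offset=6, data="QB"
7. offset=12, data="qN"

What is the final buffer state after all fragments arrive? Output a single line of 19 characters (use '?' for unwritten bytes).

Answer: ZkVMmcQBCtipqNupkba

Derivation:
Fragment 1: offset=8 data="Ctip" -> buffer=????????Ctip???????
Fragment 2: offset=14 data="upkba" -> buffer=????????Ctip??upkba
Fragment 3: offset=2 data="VMmc" -> buffer=??VMmc??Ctip??upkba
Fragment 4: offset=0 data="Zk" -> buffer=ZkVMmc??Ctip??upkba
Fragment 5: offset=6 data="If" -> buffer=ZkVMmcIfCtip??upkba
Fragment 6: offset=6 data="QB" -> buffer=ZkVMmcQBCtip??upkba
Fragment 7: offset=12 data="qN" -> buffer=ZkVMmcQBCtipqNupkba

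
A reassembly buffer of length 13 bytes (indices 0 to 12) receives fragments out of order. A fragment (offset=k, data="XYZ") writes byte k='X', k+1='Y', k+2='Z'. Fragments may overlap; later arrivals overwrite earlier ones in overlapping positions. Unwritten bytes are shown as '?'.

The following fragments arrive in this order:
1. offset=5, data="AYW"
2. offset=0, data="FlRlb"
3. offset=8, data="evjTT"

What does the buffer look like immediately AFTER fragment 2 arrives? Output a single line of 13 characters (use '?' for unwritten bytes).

Fragment 1: offset=5 data="AYW" -> buffer=?????AYW?????
Fragment 2: offset=0 data="FlRlb" -> buffer=FlRlbAYW?????

Answer: FlRlbAYW?????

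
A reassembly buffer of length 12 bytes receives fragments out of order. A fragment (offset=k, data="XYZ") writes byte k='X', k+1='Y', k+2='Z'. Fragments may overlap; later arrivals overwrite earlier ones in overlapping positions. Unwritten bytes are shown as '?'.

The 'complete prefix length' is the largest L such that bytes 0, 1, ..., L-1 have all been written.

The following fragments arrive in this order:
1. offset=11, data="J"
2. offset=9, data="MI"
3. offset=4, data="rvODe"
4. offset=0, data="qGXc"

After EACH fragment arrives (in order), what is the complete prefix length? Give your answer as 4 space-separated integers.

Fragment 1: offset=11 data="J" -> buffer=???????????J -> prefix_len=0
Fragment 2: offset=9 data="MI" -> buffer=?????????MIJ -> prefix_len=0
Fragment 3: offset=4 data="rvODe" -> buffer=????rvODeMIJ -> prefix_len=0
Fragment 4: offset=0 data="qGXc" -> buffer=qGXcrvODeMIJ -> prefix_len=12

Answer: 0 0 0 12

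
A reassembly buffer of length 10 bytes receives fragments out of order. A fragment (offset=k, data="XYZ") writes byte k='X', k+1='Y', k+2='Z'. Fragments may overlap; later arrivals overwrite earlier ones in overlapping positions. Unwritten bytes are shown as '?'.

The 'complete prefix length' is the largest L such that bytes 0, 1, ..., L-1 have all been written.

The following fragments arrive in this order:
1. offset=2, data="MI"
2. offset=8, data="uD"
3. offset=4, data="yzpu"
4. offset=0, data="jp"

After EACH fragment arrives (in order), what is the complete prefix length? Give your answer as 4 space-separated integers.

Answer: 0 0 0 10

Derivation:
Fragment 1: offset=2 data="MI" -> buffer=??MI?????? -> prefix_len=0
Fragment 2: offset=8 data="uD" -> buffer=??MI????uD -> prefix_len=0
Fragment 3: offset=4 data="yzpu" -> buffer=??MIyzpuuD -> prefix_len=0
Fragment 4: offset=0 data="jp" -> buffer=jpMIyzpuuD -> prefix_len=10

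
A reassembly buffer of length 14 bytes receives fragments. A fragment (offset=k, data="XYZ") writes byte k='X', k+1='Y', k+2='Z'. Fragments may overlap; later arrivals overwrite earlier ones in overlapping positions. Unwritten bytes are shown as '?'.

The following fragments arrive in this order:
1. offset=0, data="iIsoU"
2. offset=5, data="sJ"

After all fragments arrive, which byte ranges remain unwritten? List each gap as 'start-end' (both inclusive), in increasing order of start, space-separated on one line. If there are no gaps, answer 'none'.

Answer: 7-13

Derivation:
Fragment 1: offset=0 len=5
Fragment 2: offset=5 len=2
Gaps: 7-13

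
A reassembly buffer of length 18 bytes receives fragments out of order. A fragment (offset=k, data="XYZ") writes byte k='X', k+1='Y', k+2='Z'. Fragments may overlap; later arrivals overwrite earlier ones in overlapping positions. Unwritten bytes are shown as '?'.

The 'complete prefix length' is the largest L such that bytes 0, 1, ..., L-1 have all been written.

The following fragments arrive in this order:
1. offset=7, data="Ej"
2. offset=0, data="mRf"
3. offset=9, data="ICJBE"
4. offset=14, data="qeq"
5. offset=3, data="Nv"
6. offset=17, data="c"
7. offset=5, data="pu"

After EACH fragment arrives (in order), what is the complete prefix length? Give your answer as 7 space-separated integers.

Answer: 0 3 3 3 5 5 18

Derivation:
Fragment 1: offset=7 data="Ej" -> buffer=???????Ej????????? -> prefix_len=0
Fragment 2: offset=0 data="mRf" -> buffer=mRf????Ej????????? -> prefix_len=3
Fragment 3: offset=9 data="ICJBE" -> buffer=mRf????EjICJBE???? -> prefix_len=3
Fragment 4: offset=14 data="qeq" -> buffer=mRf????EjICJBEqeq? -> prefix_len=3
Fragment 5: offset=3 data="Nv" -> buffer=mRfNv??EjICJBEqeq? -> prefix_len=5
Fragment 6: offset=17 data="c" -> buffer=mRfNv??EjICJBEqeqc -> prefix_len=5
Fragment 7: offset=5 data="pu" -> buffer=mRfNvpuEjICJBEqeqc -> prefix_len=18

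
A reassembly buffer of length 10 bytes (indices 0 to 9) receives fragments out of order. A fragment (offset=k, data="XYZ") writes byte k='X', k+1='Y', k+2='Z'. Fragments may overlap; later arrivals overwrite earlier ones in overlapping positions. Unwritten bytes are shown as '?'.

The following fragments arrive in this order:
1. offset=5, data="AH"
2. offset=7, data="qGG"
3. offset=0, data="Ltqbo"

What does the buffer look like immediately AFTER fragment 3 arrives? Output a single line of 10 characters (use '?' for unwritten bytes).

Answer: LtqboAHqGG

Derivation:
Fragment 1: offset=5 data="AH" -> buffer=?????AH???
Fragment 2: offset=7 data="qGG" -> buffer=?????AHqGG
Fragment 3: offset=0 data="Ltqbo" -> buffer=LtqboAHqGG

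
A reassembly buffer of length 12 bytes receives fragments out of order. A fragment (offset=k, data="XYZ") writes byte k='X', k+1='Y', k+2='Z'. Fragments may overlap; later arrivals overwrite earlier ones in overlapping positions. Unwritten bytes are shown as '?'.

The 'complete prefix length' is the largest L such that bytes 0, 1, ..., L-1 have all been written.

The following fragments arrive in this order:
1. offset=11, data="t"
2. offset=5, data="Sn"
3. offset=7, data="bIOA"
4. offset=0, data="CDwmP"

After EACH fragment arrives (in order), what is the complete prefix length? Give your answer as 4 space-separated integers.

Fragment 1: offset=11 data="t" -> buffer=???????????t -> prefix_len=0
Fragment 2: offset=5 data="Sn" -> buffer=?????Sn????t -> prefix_len=0
Fragment 3: offset=7 data="bIOA" -> buffer=?????SnbIOAt -> prefix_len=0
Fragment 4: offset=0 data="CDwmP" -> buffer=CDwmPSnbIOAt -> prefix_len=12

Answer: 0 0 0 12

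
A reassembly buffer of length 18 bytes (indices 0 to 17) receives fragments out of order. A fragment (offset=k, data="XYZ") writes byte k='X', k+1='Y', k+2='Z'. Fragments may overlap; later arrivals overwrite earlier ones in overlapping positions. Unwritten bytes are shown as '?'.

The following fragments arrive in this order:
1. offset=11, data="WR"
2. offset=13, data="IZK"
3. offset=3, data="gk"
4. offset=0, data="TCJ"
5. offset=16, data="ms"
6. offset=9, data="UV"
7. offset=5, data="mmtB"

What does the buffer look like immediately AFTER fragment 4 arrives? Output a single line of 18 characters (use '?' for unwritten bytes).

Fragment 1: offset=11 data="WR" -> buffer=???????????WR?????
Fragment 2: offset=13 data="IZK" -> buffer=???????????WRIZK??
Fragment 3: offset=3 data="gk" -> buffer=???gk??????WRIZK??
Fragment 4: offset=0 data="TCJ" -> buffer=TCJgk??????WRIZK??

Answer: TCJgk??????WRIZK??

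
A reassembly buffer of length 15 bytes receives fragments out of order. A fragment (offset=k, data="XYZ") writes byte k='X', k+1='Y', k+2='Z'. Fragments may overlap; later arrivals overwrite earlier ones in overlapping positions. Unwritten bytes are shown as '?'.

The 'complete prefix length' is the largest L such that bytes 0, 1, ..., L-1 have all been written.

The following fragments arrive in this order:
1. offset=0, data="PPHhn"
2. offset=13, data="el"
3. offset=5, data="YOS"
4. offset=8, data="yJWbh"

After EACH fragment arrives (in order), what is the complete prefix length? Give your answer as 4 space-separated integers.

Answer: 5 5 8 15

Derivation:
Fragment 1: offset=0 data="PPHhn" -> buffer=PPHhn?????????? -> prefix_len=5
Fragment 2: offset=13 data="el" -> buffer=PPHhn????????el -> prefix_len=5
Fragment 3: offset=5 data="YOS" -> buffer=PPHhnYOS?????el -> prefix_len=8
Fragment 4: offset=8 data="yJWbh" -> buffer=PPHhnYOSyJWbhel -> prefix_len=15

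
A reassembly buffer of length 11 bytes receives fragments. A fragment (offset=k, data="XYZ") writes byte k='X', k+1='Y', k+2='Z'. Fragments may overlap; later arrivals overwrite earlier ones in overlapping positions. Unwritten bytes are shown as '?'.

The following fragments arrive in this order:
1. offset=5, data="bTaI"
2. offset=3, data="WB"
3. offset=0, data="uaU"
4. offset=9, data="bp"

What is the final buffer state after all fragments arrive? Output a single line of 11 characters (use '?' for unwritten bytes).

Answer: uaUWBbTaIbp

Derivation:
Fragment 1: offset=5 data="bTaI" -> buffer=?????bTaI??
Fragment 2: offset=3 data="WB" -> buffer=???WBbTaI??
Fragment 3: offset=0 data="uaU" -> buffer=uaUWBbTaI??
Fragment 4: offset=9 data="bp" -> buffer=uaUWBbTaIbp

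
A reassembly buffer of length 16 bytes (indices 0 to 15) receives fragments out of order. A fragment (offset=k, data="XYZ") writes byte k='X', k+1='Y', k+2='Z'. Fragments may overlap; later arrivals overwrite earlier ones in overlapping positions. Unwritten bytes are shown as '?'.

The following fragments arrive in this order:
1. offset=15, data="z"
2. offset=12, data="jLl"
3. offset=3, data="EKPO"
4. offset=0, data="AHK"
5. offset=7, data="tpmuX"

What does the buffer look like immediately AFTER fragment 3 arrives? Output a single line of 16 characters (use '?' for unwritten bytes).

Fragment 1: offset=15 data="z" -> buffer=???????????????z
Fragment 2: offset=12 data="jLl" -> buffer=????????????jLlz
Fragment 3: offset=3 data="EKPO" -> buffer=???EKPO?????jLlz

Answer: ???EKPO?????jLlz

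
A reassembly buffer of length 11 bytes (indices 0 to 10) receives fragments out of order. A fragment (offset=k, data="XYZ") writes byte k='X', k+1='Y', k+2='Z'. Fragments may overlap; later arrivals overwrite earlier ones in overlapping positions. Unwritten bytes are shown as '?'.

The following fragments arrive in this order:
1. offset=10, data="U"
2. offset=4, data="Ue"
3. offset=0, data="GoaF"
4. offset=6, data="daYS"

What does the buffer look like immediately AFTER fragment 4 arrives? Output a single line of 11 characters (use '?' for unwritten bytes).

Answer: GoaFUedaYSU

Derivation:
Fragment 1: offset=10 data="U" -> buffer=??????????U
Fragment 2: offset=4 data="Ue" -> buffer=????Ue????U
Fragment 3: offset=0 data="GoaF" -> buffer=GoaFUe????U
Fragment 4: offset=6 data="daYS" -> buffer=GoaFUedaYSU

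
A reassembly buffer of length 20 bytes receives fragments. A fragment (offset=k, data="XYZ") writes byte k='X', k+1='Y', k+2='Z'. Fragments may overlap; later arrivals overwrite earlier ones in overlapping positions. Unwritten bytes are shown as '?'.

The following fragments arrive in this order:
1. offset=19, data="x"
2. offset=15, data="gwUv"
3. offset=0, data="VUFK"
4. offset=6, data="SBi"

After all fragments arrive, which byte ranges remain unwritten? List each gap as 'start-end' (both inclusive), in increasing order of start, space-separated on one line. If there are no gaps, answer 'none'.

Answer: 4-5 9-14

Derivation:
Fragment 1: offset=19 len=1
Fragment 2: offset=15 len=4
Fragment 3: offset=0 len=4
Fragment 4: offset=6 len=3
Gaps: 4-5 9-14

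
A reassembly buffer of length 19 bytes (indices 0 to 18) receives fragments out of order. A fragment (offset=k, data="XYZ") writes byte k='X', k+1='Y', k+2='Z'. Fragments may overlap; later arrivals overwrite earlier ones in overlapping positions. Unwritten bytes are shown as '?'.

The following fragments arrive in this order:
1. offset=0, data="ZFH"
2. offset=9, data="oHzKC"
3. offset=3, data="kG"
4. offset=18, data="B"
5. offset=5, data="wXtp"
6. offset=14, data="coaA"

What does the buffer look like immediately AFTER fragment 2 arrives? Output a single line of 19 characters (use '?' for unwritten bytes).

Fragment 1: offset=0 data="ZFH" -> buffer=ZFH????????????????
Fragment 2: offset=9 data="oHzKC" -> buffer=ZFH??????oHzKC?????

Answer: ZFH??????oHzKC?????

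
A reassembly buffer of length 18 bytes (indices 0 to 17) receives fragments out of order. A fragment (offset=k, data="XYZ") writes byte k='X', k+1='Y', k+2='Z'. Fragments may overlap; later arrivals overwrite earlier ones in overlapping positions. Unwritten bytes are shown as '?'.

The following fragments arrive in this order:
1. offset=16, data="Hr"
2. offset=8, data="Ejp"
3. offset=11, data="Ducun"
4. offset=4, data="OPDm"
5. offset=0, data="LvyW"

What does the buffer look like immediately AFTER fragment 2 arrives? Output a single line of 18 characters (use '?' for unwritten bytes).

Fragment 1: offset=16 data="Hr" -> buffer=????????????????Hr
Fragment 2: offset=8 data="Ejp" -> buffer=????????Ejp?????Hr

Answer: ????????Ejp?????Hr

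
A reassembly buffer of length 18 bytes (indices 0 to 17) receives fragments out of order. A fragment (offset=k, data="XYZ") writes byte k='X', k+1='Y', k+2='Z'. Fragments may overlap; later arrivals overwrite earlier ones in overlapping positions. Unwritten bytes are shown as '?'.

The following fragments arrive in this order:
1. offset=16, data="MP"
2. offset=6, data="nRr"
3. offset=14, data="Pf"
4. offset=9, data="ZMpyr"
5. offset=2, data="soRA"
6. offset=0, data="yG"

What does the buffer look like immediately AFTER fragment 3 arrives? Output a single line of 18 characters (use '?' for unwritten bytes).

Answer: ??????nRr?????PfMP

Derivation:
Fragment 1: offset=16 data="MP" -> buffer=????????????????MP
Fragment 2: offset=6 data="nRr" -> buffer=??????nRr???????MP
Fragment 3: offset=14 data="Pf" -> buffer=??????nRr?????PfMP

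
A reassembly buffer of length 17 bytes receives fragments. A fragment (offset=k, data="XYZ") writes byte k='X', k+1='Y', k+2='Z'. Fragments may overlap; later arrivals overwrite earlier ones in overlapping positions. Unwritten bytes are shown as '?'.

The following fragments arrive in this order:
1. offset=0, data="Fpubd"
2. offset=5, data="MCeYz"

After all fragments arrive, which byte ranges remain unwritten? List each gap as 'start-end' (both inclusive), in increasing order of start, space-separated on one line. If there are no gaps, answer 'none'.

Answer: 10-16

Derivation:
Fragment 1: offset=0 len=5
Fragment 2: offset=5 len=5
Gaps: 10-16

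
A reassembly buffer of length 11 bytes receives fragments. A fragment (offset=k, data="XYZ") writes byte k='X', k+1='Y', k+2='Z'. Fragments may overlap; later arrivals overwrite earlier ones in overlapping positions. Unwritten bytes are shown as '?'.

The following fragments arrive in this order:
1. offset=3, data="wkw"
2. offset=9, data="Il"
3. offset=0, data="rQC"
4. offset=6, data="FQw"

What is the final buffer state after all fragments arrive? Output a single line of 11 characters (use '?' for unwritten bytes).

Answer: rQCwkwFQwIl

Derivation:
Fragment 1: offset=3 data="wkw" -> buffer=???wkw?????
Fragment 2: offset=9 data="Il" -> buffer=???wkw???Il
Fragment 3: offset=0 data="rQC" -> buffer=rQCwkw???Il
Fragment 4: offset=6 data="FQw" -> buffer=rQCwkwFQwIl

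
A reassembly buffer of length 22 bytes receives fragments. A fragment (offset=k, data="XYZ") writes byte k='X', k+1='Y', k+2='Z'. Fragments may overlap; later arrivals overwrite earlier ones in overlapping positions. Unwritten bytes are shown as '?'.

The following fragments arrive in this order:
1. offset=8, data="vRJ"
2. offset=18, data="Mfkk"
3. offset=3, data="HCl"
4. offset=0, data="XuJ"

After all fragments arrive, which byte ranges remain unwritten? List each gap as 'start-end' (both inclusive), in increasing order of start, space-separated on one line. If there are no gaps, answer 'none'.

Answer: 6-7 11-17

Derivation:
Fragment 1: offset=8 len=3
Fragment 2: offset=18 len=4
Fragment 3: offset=3 len=3
Fragment 4: offset=0 len=3
Gaps: 6-7 11-17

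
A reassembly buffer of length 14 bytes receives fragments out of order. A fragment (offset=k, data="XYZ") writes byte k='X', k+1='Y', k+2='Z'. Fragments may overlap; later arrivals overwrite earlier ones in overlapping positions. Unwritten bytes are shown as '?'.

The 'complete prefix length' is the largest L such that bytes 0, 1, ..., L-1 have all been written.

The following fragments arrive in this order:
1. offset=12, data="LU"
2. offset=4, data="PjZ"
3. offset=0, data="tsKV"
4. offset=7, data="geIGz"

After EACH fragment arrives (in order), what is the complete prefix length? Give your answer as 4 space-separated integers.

Fragment 1: offset=12 data="LU" -> buffer=????????????LU -> prefix_len=0
Fragment 2: offset=4 data="PjZ" -> buffer=????PjZ?????LU -> prefix_len=0
Fragment 3: offset=0 data="tsKV" -> buffer=tsKVPjZ?????LU -> prefix_len=7
Fragment 4: offset=7 data="geIGz" -> buffer=tsKVPjZgeIGzLU -> prefix_len=14

Answer: 0 0 7 14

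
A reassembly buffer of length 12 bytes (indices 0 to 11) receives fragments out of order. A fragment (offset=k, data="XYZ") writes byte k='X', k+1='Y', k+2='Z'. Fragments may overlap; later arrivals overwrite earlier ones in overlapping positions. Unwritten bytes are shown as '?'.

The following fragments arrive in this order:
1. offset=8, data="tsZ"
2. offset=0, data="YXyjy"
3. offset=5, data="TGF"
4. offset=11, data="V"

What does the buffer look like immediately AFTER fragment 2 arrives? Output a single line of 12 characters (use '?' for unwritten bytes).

Answer: YXyjy???tsZ?

Derivation:
Fragment 1: offset=8 data="tsZ" -> buffer=????????tsZ?
Fragment 2: offset=0 data="YXyjy" -> buffer=YXyjy???tsZ?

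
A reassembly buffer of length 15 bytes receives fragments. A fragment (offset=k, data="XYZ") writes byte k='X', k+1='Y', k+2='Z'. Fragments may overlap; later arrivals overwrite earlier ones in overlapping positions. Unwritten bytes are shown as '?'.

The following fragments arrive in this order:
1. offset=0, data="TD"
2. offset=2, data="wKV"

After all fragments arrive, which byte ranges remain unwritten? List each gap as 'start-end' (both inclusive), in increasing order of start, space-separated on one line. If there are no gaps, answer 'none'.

Fragment 1: offset=0 len=2
Fragment 2: offset=2 len=3
Gaps: 5-14

Answer: 5-14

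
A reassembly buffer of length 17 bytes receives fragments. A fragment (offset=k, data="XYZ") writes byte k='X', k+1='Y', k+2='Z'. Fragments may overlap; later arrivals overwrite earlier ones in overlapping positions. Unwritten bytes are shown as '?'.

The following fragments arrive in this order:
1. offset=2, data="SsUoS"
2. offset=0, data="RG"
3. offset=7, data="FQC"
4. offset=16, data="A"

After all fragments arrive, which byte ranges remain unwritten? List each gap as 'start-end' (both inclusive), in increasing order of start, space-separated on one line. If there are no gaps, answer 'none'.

Answer: 10-15

Derivation:
Fragment 1: offset=2 len=5
Fragment 2: offset=0 len=2
Fragment 3: offset=7 len=3
Fragment 4: offset=16 len=1
Gaps: 10-15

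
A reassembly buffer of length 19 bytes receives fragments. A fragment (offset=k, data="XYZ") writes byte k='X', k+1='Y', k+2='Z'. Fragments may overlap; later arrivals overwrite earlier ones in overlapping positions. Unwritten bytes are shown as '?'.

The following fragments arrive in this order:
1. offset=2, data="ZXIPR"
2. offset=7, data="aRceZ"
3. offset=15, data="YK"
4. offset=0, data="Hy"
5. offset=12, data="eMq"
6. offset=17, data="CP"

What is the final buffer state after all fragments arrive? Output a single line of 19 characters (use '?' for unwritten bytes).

Fragment 1: offset=2 data="ZXIPR" -> buffer=??ZXIPR????????????
Fragment 2: offset=7 data="aRceZ" -> buffer=??ZXIPRaRceZ???????
Fragment 3: offset=15 data="YK" -> buffer=??ZXIPRaRceZ???YK??
Fragment 4: offset=0 data="Hy" -> buffer=HyZXIPRaRceZ???YK??
Fragment 5: offset=12 data="eMq" -> buffer=HyZXIPRaRceZeMqYK??
Fragment 6: offset=17 data="CP" -> buffer=HyZXIPRaRceZeMqYKCP

Answer: HyZXIPRaRceZeMqYKCP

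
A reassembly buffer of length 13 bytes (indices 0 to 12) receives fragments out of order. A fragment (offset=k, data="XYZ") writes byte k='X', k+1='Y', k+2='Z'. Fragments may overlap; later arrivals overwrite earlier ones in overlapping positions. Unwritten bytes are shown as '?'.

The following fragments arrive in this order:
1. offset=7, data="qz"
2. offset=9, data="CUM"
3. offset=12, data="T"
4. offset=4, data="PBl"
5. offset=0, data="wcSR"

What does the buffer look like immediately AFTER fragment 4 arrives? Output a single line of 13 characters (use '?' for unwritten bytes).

Fragment 1: offset=7 data="qz" -> buffer=???????qz????
Fragment 2: offset=9 data="CUM" -> buffer=???????qzCUM?
Fragment 3: offset=12 data="T" -> buffer=???????qzCUMT
Fragment 4: offset=4 data="PBl" -> buffer=????PBlqzCUMT

Answer: ????PBlqzCUMT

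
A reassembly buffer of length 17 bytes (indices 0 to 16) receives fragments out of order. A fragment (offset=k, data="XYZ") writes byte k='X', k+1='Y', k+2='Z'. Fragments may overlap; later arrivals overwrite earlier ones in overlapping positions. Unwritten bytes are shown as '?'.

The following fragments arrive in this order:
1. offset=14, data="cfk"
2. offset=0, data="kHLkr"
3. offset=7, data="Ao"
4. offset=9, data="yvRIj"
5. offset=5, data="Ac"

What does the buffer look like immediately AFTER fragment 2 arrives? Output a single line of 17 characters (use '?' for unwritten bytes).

Answer: kHLkr?????????cfk

Derivation:
Fragment 1: offset=14 data="cfk" -> buffer=??????????????cfk
Fragment 2: offset=0 data="kHLkr" -> buffer=kHLkr?????????cfk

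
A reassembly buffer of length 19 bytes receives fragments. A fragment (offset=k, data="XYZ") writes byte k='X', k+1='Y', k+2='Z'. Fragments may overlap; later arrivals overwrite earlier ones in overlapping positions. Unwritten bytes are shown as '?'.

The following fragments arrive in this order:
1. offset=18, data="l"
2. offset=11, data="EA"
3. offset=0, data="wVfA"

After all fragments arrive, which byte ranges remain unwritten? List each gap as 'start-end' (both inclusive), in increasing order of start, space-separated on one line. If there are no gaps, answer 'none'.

Fragment 1: offset=18 len=1
Fragment 2: offset=11 len=2
Fragment 3: offset=0 len=4
Gaps: 4-10 13-17

Answer: 4-10 13-17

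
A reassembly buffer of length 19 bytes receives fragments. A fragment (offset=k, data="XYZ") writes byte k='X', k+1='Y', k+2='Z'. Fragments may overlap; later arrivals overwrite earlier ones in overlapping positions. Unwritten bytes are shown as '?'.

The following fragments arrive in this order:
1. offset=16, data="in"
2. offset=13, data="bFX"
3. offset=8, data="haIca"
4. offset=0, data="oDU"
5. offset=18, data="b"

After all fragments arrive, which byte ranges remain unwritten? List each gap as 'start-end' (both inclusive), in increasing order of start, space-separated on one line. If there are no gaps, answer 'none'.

Fragment 1: offset=16 len=2
Fragment 2: offset=13 len=3
Fragment 3: offset=8 len=5
Fragment 4: offset=0 len=3
Fragment 5: offset=18 len=1
Gaps: 3-7

Answer: 3-7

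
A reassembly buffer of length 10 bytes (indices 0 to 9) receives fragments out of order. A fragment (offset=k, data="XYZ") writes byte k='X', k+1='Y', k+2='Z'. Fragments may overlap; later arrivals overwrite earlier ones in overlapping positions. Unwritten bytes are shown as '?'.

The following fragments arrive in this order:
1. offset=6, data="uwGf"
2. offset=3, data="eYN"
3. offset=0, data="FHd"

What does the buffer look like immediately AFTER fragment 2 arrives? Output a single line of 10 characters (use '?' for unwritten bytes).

Fragment 1: offset=6 data="uwGf" -> buffer=??????uwGf
Fragment 2: offset=3 data="eYN" -> buffer=???eYNuwGf

Answer: ???eYNuwGf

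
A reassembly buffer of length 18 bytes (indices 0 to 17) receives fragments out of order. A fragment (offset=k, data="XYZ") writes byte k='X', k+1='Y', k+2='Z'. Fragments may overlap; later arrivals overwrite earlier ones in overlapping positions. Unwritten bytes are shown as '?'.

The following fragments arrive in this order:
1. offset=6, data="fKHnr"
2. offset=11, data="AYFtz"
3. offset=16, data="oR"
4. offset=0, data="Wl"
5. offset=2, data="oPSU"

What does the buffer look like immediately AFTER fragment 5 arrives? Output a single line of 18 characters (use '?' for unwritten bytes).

Answer: WloPSUfKHnrAYFtzoR

Derivation:
Fragment 1: offset=6 data="fKHnr" -> buffer=??????fKHnr???????
Fragment 2: offset=11 data="AYFtz" -> buffer=??????fKHnrAYFtz??
Fragment 3: offset=16 data="oR" -> buffer=??????fKHnrAYFtzoR
Fragment 4: offset=0 data="Wl" -> buffer=Wl????fKHnrAYFtzoR
Fragment 5: offset=2 data="oPSU" -> buffer=WloPSUfKHnrAYFtzoR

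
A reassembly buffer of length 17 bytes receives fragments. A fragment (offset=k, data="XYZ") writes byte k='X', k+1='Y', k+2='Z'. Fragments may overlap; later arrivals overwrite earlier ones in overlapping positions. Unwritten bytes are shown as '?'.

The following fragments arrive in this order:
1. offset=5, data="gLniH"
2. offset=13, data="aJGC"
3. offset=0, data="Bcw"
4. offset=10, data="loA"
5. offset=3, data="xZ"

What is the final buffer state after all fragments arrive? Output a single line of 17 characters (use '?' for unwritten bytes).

Fragment 1: offset=5 data="gLniH" -> buffer=?????gLniH???????
Fragment 2: offset=13 data="aJGC" -> buffer=?????gLniH???aJGC
Fragment 3: offset=0 data="Bcw" -> buffer=Bcw??gLniH???aJGC
Fragment 4: offset=10 data="loA" -> buffer=Bcw??gLniHloAaJGC
Fragment 5: offset=3 data="xZ" -> buffer=BcwxZgLniHloAaJGC

Answer: BcwxZgLniHloAaJGC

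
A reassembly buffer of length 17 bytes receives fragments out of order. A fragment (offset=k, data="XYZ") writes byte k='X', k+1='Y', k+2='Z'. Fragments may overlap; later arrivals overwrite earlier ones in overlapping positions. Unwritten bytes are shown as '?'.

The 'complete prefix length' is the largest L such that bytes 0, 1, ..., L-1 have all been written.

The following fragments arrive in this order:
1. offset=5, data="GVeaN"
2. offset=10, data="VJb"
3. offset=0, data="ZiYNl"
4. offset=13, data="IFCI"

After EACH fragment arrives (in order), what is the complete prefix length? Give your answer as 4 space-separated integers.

Answer: 0 0 13 17

Derivation:
Fragment 1: offset=5 data="GVeaN" -> buffer=?????GVeaN??????? -> prefix_len=0
Fragment 2: offset=10 data="VJb" -> buffer=?????GVeaNVJb???? -> prefix_len=0
Fragment 3: offset=0 data="ZiYNl" -> buffer=ZiYNlGVeaNVJb???? -> prefix_len=13
Fragment 4: offset=13 data="IFCI" -> buffer=ZiYNlGVeaNVJbIFCI -> prefix_len=17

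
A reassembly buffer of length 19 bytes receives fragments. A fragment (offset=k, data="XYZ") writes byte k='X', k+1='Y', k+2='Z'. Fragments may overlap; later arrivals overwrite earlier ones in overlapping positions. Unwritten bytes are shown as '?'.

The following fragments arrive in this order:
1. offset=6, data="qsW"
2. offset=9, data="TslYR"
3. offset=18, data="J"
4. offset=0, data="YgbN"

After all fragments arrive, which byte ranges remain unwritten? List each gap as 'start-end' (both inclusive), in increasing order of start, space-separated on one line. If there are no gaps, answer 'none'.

Fragment 1: offset=6 len=3
Fragment 2: offset=9 len=5
Fragment 3: offset=18 len=1
Fragment 4: offset=0 len=4
Gaps: 4-5 14-17

Answer: 4-5 14-17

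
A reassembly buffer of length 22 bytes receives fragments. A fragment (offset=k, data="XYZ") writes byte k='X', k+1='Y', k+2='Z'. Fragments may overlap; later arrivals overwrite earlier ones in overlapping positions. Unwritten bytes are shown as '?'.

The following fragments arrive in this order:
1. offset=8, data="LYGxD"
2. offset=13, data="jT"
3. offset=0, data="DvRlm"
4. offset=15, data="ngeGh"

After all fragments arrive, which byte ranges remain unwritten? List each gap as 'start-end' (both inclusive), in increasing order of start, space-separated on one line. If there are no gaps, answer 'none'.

Fragment 1: offset=8 len=5
Fragment 2: offset=13 len=2
Fragment 3: offset=0 len=5
Fragment 4: offset=15 len=5
Gaps: 5-7 20-21

Answer: 5-7 20-21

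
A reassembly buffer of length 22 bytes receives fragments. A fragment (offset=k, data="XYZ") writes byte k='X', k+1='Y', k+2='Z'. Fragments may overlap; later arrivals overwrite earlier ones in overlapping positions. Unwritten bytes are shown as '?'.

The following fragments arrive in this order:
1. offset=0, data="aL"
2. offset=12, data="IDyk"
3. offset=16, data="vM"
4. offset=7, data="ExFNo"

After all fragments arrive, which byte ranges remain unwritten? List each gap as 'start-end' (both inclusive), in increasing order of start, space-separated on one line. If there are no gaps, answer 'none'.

Answer: 2-6 18-21

Derivation:
Fragment 1: offset=0 len=2
Fragment 2: offset=12 len=4
Fragment 3: offset=16 len=2
Fragment 4: offset=7 len=5
Gaps: 2-6 18-21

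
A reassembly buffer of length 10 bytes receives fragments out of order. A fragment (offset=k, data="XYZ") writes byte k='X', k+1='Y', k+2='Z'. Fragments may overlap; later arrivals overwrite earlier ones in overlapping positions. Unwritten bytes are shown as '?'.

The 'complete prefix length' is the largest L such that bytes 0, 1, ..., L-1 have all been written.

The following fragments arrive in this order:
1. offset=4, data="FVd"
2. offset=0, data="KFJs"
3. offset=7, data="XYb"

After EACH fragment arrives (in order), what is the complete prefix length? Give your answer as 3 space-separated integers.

Fragment 1: offset=4 data="FVd" -> buffer=????FVd??? -> prefix_len=0
Fragment 2: offset=0 data="KFJs" -> buffer=KFJsFVd??? -> prefix_len=7
Fragment 3: offset=7 data="XYb" -> buffer=KFJsFVdXYb -> prefix_len=10

Answer: 0 7 10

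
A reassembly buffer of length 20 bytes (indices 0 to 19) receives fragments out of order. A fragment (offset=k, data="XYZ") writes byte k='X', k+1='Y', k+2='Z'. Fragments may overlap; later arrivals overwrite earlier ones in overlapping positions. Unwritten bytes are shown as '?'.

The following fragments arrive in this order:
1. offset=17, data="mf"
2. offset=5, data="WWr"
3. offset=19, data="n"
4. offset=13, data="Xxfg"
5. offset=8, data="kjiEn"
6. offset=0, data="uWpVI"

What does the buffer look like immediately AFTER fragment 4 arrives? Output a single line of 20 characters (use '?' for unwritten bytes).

Answer: ?????WWr?????Xxfgmfn

Derivation:
Fragment 1: offset=17 data="mf" -> buffer=?????????????????mf?
Fragment 2: offset=5 data="WWr" -> buffer=?????WWr?????????mf?
Fragment 3: offset=19 data="n" -> buffer=?????WWr?????????mfn
Fragment 4: offset=13 data="Xxfg" -> buffer=?????WWr?????Xxfgmfn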